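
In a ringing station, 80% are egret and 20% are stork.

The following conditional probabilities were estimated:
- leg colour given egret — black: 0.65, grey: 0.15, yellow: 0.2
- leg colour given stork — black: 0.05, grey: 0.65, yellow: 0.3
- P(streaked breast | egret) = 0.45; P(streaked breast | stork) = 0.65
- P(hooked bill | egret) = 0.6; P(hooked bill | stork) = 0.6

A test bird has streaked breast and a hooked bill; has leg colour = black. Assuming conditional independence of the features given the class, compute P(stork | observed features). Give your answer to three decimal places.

egret: 0.8 × 0.65 × 0.45 × 0.6 = 0.1404
stork: 0.2 × 0.05 × 0.65 × 0.6 = 0.0039
P(stork | x) = 0.0039 / 0.1443 ≈ 0.027

0.027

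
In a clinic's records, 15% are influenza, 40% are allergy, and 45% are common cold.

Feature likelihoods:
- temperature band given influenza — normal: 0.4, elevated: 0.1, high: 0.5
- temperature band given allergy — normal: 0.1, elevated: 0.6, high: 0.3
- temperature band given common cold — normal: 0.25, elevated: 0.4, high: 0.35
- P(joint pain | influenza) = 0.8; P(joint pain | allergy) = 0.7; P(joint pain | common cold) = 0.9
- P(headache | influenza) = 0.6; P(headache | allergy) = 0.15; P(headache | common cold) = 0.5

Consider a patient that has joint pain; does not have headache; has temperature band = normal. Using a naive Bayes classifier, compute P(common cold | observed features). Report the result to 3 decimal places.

influenza: 0.15 × 0.4 × 0.8 × (1−0.6) = 0.0192
allergy: 0.4 × 0.1 × 0.7 × (1−0.15) = 0.0238
common cold: 0.45 × 0.25 × 0.9 × (1−0.5) = 0.050625
P(common cold | x) = 0.050625 / 0.093625 ≈ 0.541

0.541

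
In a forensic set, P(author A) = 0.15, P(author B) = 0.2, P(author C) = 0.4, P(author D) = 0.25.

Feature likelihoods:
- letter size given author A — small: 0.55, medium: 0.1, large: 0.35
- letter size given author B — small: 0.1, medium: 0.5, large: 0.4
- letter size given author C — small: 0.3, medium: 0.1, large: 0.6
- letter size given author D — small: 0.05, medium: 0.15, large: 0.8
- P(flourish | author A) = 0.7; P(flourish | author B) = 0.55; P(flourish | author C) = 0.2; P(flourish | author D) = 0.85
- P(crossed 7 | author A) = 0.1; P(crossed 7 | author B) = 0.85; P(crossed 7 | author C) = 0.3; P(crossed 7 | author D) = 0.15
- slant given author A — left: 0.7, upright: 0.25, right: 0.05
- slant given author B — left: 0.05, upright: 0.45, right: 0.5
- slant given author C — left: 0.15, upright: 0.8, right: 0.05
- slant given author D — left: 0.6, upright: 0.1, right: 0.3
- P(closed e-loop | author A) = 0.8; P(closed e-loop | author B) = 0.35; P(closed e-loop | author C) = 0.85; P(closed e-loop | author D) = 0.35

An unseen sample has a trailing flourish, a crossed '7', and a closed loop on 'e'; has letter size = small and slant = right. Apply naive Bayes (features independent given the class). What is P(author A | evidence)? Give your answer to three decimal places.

0.099

author A: 0.15 × 0.55 × 0.7 × 0.1 × 0.05 × 0.8 = 0.000231
author B: 0.2 × 0.1 × 0.55 × 0.85 × 0.5 × 0.35 = 0.00163625
author C: 0.4 × 0.3 × 0.2 × 0.3 × 0.05 × 0.85 = 0.000306
author D: 0.25 × 0.05 × 0.85 × 0.15 × 0.3 × 0.35 = 0.00016734375
P(author A | x) = 0.000231 / 0.00234059375 ≈ 0.099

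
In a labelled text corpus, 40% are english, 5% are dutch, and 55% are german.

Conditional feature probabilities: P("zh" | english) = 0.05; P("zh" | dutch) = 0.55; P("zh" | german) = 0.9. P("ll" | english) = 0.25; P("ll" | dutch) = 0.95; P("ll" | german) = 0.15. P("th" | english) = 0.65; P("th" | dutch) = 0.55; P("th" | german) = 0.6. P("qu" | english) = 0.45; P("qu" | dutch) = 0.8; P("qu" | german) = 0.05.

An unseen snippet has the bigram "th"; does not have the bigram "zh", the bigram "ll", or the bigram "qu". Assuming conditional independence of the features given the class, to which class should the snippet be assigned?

english

english: 0.4 × (1−0.05) × (1−0.25) × 0.65 × (1−0.45) = 0.1018875
dutch: 0.05 × (1−0.55) × (1−0.95) × 0.55 × (1−0.8) = 0.00012375
german: 0.55 × (1−0.9) × (1−0.15) × 0.6 × (1−0.05) = 0.0266475
Highest score → english.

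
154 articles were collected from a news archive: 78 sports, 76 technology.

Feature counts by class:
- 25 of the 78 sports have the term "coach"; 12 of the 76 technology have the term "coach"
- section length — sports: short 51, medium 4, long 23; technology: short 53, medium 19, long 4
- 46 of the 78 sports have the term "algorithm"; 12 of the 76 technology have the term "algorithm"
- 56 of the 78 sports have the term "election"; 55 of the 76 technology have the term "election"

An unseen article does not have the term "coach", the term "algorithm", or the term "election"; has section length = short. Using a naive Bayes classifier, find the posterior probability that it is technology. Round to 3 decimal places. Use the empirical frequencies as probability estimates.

0.721

sports: (78/154) × (53/78) × (51/78) × (32/78) × (22/78) ≈ 0.0260384
technology: (76/154) × (64/76) × (53/76) × (64/76) × (21/76) ≈ 0.0674363
P(technology | x) = 0.0674363 / 0.0934747 ≈ 0.721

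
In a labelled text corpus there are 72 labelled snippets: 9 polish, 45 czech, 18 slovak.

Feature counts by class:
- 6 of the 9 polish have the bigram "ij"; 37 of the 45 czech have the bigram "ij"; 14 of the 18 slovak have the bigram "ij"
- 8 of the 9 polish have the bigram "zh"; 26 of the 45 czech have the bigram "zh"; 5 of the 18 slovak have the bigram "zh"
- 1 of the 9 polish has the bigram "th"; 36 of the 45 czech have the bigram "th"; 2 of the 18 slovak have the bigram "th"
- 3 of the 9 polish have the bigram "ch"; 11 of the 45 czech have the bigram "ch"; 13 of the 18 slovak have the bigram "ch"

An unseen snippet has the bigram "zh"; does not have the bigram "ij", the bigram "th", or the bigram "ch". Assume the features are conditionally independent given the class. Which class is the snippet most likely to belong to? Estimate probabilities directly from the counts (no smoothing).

polish: (9/72) × (3/9) × (8/9) × (8/9) × (6/9) ≈ 0.0219479
czech: (45/72) × (8/45) × (26/45) × (9/45) × (34/45) ≈ 0.00970096
slovak: (18/72) × (4/18) × (5/18) × (16/18) × (5/18) ≈ 0.00381039
Highest score → polish.

polish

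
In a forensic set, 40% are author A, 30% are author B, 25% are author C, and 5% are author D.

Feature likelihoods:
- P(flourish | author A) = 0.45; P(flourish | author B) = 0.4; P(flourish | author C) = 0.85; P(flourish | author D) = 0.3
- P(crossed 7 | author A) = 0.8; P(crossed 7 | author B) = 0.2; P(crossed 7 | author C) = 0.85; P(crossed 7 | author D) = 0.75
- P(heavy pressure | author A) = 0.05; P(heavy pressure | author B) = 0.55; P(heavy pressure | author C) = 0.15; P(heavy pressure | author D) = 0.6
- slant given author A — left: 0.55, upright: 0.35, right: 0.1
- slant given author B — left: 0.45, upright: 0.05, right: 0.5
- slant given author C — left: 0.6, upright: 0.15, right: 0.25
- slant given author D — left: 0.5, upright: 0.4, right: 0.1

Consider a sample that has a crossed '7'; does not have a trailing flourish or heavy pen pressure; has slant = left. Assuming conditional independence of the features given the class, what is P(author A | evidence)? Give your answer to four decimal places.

0.7615

author A: 0.4 × (1−0.45) × 0.8 × (1−0.05) × 0.55 = 0.09196
author B: 0.3 × (1−0.4) × 0.2 × (1−0.55) × 0.45 = 0.00729
author C: 0.25 × (1−0.85) × 0.85 × (1−0.15) × 0.6 = 0.01625625
author D: 0.05 × (1−0.3) × 0.75 × (1−0.6) × 0.5 = 0.00525
P(author A | x) = 0.09196 / 0.12075625 ≈ 0.7615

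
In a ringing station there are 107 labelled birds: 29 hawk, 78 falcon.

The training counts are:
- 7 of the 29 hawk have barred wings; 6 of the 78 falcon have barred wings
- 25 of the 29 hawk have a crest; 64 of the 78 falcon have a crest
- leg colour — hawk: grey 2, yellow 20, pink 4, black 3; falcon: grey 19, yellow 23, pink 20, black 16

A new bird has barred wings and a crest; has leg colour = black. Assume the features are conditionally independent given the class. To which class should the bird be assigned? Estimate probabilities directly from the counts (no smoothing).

hawk: (29/107) × (7/29) × (25/29) × (3/29) ≈ 0.00583418
falcon: (78/107) × (6/78) × (64/78) × (16/78) ≈ 0.00943796
Highest score → falcon.

falcon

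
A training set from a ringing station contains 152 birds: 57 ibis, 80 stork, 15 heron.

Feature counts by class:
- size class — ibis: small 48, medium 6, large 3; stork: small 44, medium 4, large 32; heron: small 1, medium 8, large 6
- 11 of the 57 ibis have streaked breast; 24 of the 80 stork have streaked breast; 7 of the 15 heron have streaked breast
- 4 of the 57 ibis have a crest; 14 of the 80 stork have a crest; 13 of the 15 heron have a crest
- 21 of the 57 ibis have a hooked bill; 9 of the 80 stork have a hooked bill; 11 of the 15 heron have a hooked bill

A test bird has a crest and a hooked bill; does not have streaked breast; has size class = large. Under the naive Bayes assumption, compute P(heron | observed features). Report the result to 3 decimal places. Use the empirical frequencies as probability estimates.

ibis: (57/152) × (3/57) × (46/57) × (4/57) × (21/57) ≈ 0.000411804
stork: (80/152) × (32/80) × (56/80) × (14/80) × (9/80) ≈ 0.00290132
heron: (15/152) × (6/15) × (8/15) × (13/15) × (11/15) ≈ 0.0133801
P(heron | x) = 0.0133801 / 0.016693224 ≈ 0.802

0.802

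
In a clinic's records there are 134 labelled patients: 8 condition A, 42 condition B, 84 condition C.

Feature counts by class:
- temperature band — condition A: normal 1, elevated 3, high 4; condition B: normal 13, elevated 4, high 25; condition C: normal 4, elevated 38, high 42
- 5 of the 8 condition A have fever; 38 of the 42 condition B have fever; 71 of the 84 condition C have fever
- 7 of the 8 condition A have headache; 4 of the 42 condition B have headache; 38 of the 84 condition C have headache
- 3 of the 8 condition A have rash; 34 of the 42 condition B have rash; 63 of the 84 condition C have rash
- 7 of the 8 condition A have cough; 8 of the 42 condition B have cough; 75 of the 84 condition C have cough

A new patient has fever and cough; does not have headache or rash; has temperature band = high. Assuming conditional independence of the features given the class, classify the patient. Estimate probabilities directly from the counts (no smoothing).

condition C

condition A: (8/134) × (4/8) × (5/8) × (1/8) × (5/8) × (7/8) ≈ 0.00127536
condition B: (42/134) × (25/42) × (38/42) × (38/42) × (8/42) × (8/42) ≈ 0.00554096
condition C: (84/134) × (42/84) × (71/84) × (46/84) × (21/84) × (75/84) ≈ 0.0323835
Highest score → condition C.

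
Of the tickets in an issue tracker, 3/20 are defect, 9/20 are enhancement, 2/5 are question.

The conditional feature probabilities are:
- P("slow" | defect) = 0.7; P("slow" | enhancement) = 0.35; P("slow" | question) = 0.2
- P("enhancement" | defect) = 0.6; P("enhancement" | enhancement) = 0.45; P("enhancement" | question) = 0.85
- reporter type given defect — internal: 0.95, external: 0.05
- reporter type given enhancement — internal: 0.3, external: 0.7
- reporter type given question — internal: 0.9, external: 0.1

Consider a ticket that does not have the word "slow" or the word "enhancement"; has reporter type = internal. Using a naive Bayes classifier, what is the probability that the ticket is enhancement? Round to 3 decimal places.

0.445

defect: 0.15 × (1−0.7) × (1−0.6) × 0.95 = 0.0171
enhancement: 0.45 × (1−0.35) × (1−0.45) × 0.3 = 0.0482625
question: 0.4 × (1−0.2) × (1−0.85) × 0.9 = 0.0432
P(enhancement | x) = 0.0482625 / 0.1085625 ≈ 0.445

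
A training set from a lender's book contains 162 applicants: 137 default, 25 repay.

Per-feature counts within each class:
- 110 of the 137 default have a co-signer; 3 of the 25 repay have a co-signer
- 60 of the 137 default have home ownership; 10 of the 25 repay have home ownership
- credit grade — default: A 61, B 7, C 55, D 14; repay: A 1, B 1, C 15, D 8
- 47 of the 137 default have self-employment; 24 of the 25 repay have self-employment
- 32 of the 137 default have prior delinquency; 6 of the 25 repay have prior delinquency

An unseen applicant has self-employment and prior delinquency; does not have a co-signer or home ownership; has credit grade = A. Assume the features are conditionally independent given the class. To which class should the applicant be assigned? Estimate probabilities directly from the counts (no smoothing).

default: (137/162) × (27/137) × (77/137) × (61/137) × (47/137) × (32/137) ≈ 0.00334222
repay: (25/162) × (22/25) × (15/25) × (1/25) × (24/25) × (6/25) ≈ 0.000750933
Highest score → default.

default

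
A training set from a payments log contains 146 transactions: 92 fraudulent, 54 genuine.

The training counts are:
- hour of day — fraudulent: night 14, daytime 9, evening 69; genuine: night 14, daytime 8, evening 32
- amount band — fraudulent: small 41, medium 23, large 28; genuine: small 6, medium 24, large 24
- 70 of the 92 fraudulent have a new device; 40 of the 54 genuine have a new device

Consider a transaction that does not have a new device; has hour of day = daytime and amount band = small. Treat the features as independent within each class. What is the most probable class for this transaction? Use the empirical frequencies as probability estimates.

fraudulent

fraudulent: (92/146) × (9/92) × (41/92) × (22/92) ≈ 0.00656932
genuine: (54/146) × (8/54) × (6/54) × (14/54) ≈ 0.00157844
Highest score → fraudulent.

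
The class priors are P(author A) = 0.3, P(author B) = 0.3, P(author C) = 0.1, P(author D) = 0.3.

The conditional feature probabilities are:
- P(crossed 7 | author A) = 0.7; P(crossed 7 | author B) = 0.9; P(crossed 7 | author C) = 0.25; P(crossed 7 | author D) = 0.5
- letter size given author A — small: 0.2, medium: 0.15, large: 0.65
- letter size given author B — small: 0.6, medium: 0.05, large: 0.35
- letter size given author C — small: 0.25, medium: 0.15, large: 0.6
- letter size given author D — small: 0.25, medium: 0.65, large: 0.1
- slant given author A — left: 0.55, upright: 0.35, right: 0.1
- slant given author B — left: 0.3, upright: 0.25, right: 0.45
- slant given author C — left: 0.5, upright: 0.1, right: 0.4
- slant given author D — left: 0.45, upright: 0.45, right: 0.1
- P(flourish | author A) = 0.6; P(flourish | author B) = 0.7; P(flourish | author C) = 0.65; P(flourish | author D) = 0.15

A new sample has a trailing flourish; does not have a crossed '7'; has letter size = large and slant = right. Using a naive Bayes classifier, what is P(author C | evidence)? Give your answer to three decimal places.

author A: 0.3 × (1−0.7) × 0.65 × 0.1 × 0.6 = 0.00351
author B: 0.3 × (1−0.9) × 0.35 × 0.45 × 0.7 = 0.0033075
author C: 0.1 × (1−0.25) × 0.6 × 0.4 × 0.65 = 0.0117
author D: 0.3 × (1−0.5) × 0.1 × 0.1 × 0.15 = 0.000225
P(author C | x) = 0.0117 / 0.0187425 ≈ 0.624

0.624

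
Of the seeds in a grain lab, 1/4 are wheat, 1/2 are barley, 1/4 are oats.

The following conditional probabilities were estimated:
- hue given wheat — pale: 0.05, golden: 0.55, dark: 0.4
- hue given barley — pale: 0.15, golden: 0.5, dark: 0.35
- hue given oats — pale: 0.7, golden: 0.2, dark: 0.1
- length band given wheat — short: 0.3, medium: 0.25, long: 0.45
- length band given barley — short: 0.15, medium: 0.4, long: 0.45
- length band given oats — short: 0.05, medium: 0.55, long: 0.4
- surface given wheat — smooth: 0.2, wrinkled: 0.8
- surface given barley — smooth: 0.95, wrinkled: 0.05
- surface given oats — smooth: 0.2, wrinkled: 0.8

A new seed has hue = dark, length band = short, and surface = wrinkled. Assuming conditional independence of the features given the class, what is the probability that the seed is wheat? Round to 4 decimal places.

wheat: 0.25 × 0.4 × 0.3 × 0.8 = 0.024
barley: 0.5 × 0.35 × 0.15 × 0.05 = 0.0013125
oats: 0.25 × 0.1 × 0.05 × 0.8 = 0.001
P(wheat | x) = 0.024 / 0.0263125 ≈ 0.9121

0.9121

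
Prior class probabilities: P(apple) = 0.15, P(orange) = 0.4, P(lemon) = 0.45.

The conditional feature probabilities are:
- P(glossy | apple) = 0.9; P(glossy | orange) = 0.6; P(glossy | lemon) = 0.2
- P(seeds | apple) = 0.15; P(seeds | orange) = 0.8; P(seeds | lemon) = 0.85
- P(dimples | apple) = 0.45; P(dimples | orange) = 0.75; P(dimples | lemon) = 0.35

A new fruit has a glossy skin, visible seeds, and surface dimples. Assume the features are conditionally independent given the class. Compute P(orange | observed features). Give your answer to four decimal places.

apple: 0.15 × 0.9 × 0.15 × 0.45 = 0.0091125
orange: 0.4 × 0.6 × 0.8 × 0.75 = 0.144
lemon: 0.45 × 0.2 × 0.85 × 0.35 = 0.026775
P(orange | x) = 0.144 / 0.1798875 ≈ 0.8005

0.8005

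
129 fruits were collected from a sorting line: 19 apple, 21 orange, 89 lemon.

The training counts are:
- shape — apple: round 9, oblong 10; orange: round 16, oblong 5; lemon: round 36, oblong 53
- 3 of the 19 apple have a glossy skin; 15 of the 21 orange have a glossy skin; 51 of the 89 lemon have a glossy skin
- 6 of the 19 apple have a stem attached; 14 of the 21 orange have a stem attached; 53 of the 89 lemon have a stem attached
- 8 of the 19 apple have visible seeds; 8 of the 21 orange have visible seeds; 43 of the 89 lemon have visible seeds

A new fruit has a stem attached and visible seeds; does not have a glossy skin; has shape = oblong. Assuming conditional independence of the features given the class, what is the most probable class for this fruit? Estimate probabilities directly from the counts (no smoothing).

lemon

apple: (19/129) × (10/19) × (16/19) × (6/19) × (8/19) ≈ 0.00867982
orange: (21/129) × (5/21) × (6/21) × (14/21) × (8/21) ≈ 0.00281249
lemon: (89/129) × (53/89) × (38/89) × (53/89) × (43/89) ≈ 0.0504713
Highest score → lemon.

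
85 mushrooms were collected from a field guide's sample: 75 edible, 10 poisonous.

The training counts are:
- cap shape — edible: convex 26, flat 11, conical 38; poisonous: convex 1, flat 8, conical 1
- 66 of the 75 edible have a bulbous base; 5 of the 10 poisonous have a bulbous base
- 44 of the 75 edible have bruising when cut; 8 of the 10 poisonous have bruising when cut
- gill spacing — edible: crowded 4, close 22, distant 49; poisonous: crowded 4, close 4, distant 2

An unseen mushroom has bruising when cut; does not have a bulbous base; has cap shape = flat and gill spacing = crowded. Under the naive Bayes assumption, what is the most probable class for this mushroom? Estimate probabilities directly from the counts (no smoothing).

edible: (75/85) × (11/75) × (9/75) × (44/75) × (4/75) ≈ 0.000485898
poisonous: (10/85) × (8/10) × (5/10) × (8/10) × (4/10) ≈ 0.0150588
Highest score → poisonous.

poisonous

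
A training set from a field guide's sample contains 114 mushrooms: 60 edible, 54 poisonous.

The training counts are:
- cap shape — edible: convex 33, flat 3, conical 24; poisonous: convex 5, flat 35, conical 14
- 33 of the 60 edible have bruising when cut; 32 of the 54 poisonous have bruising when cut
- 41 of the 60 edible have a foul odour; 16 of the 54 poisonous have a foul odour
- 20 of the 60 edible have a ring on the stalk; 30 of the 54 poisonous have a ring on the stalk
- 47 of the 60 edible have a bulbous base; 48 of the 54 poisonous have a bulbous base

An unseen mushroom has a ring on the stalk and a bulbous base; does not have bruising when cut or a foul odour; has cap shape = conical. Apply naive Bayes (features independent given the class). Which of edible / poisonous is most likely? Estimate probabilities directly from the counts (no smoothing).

edible: (60/114) × (24/60) × (27/60) × (19/60) × (20/60) × (47/60) ≈ 0.00783333
poisonous: (54/114) × (14/54) × (22/54) × (38/54) × (30/54) × (48/54) ≈ 0.0173867
Highest score → poisonous.

poisonous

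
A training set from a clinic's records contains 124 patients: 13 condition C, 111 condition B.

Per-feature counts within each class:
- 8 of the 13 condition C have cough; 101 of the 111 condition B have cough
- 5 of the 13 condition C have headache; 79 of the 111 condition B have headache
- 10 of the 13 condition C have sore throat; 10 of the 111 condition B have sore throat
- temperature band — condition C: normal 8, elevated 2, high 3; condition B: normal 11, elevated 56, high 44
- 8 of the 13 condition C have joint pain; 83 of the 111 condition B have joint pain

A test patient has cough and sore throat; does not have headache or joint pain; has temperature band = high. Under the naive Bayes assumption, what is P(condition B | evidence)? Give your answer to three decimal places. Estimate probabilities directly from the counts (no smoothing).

condition C: (13/124) × (8/13) × (8/13) × (10/13) × (3/13) × (5/13) ≈ 0.00271067
condition B: (111/124) × (101/111) × (32/111) × (10/111) × (44/111) × (28/111) ≈ 0.00211528
P(condition B | x) = 0.00211528 / 0.00482595 ≈ 0.438

0.438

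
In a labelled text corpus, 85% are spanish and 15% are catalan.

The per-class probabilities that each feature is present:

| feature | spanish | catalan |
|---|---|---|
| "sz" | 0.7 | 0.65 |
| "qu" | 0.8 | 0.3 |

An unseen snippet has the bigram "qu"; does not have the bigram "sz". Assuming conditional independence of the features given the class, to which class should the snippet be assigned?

spanish

spanish: 0.85 × (1−0.7) × 0.8 = 0.204
catalan: 0.15 × (1−0.65) × 0.3 = 0.01575
Highest score → spanish.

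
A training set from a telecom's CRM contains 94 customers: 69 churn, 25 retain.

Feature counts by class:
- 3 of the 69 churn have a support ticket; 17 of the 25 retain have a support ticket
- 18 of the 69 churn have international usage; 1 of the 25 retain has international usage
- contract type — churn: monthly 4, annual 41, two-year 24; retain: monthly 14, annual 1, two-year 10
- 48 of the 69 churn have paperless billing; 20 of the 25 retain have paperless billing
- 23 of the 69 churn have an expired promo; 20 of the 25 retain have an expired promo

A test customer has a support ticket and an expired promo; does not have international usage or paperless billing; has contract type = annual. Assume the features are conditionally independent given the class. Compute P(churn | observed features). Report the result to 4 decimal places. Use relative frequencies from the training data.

churn: (69/94) × (3/69) × (51/69) × (41/69) × (21/69) × (23/69) ≈ 0.001422
retain: (25/94) × (17/25) × (24/25) × (1/25) × (5/25) × (20/25) ≈ 0.00111115
P(churn | x) = 0.001422 / 0.00253315 ≈ 0.5614

0.5614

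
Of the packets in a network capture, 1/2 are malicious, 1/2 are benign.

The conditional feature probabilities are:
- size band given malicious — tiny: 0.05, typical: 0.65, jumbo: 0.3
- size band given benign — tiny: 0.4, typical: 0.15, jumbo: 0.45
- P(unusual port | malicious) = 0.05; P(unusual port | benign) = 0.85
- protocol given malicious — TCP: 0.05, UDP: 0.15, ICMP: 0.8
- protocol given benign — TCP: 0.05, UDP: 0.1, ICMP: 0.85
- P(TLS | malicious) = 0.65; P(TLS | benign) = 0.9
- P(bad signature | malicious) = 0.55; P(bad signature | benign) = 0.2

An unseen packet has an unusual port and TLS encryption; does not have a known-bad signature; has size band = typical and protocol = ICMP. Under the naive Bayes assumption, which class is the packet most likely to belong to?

benign

malicious: 0.5 × 0.65 × 0.05 × 0.8 × 0.65 × (1−0.55) = 0.0038025
benign: 0.5 × 0.15 × 0.85 × 0.85 × 0.9 × (1−0.2) = 0.039015
Highest score → benign.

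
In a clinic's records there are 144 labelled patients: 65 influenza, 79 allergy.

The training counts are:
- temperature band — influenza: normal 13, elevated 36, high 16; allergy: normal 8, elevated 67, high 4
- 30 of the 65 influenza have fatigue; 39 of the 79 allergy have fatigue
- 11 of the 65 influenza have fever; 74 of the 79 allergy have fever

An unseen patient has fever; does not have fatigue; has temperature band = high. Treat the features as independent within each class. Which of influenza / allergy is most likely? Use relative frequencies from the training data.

influenza: (65/144) × (16/65) × (35/65) × (11/65) ≈ 0.0101249
allergy: (79/144) × (4/79) × (40/79) × (74/79) ≈ 0.0131745
Highest score → allergy.

allergy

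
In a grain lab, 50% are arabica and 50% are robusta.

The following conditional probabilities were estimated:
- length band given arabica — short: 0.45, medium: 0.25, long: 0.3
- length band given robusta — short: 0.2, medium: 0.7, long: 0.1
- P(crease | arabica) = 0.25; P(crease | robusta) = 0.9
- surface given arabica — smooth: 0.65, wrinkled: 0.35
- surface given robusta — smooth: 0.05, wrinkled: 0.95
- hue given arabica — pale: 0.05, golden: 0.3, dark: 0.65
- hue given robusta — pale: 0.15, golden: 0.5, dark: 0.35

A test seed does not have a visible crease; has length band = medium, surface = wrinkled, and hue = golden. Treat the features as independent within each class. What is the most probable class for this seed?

arabica: 0.5 × 0.25 × (1−0.25) × 0.35 × 0.3 = 0.00984375
robusta: 0.5 × 0.7 × (1−0.9) × 0.95 × 0.5 = 0.016625
Highest score → robusta.

robusta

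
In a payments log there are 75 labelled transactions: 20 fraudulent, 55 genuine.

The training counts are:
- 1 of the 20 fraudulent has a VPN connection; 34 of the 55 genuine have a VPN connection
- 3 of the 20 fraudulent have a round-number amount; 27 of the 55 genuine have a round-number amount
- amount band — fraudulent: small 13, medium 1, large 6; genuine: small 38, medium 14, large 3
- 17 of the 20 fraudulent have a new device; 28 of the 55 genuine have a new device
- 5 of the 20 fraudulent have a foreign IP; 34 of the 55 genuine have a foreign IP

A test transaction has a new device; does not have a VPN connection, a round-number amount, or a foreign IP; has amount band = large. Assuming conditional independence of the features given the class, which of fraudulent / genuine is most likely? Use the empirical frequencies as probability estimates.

fraudulent: (20/75) × (19/20) × (17/20) × (6/20) × (17/20) × (15/20) = 0.0411825
genuine: (55/75) × (21/55) × (28/55) × (3/55) × (28/55) × (21/55) ≈ 0.00151135
Highest score → fraudulent.

fraudulent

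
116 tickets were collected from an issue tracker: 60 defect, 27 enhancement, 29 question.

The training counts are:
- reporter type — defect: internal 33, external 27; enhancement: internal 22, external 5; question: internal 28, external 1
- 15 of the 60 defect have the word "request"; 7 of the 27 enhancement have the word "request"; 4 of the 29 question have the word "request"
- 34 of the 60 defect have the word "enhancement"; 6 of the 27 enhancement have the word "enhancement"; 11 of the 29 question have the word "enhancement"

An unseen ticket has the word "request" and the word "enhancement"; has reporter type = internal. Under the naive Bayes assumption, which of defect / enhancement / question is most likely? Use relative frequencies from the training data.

defect

defect: (60/116) × (33/60) × (15/60) × (34/60) ≈ 0.0403017
enhancement: (27/116) × (22/27) × (7/27) × (6/27) ≈ 0.0109266
question: (29/116) × (28/29) × (4/29) × (11/29) ≈ 0.0126286
Highest score → defect.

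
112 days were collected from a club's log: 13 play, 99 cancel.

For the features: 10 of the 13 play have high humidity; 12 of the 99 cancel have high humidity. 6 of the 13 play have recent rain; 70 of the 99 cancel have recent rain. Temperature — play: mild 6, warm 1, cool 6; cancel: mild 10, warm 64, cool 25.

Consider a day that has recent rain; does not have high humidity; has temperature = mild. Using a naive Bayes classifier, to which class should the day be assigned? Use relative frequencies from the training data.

cancel

play: (13/112) × (3/13) × (6/13) × (6/13) ≈ 0.00570583
cancel: (99/112) × (87/99) × (70/99) × (10/99) ≈ 0.055479
Highest score → cancel.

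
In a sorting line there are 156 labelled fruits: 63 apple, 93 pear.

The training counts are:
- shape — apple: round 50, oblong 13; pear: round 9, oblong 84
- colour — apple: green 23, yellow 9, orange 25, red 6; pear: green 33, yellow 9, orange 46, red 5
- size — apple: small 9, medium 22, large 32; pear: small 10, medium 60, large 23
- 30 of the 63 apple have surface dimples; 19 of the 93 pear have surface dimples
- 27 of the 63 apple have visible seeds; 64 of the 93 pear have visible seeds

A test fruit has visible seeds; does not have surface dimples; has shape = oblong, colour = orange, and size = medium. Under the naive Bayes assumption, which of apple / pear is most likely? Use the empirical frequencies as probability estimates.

pear

apple: (63/156) × (13/63) × (25/63) × (22/63) × (33/63) × (27/63) ≈ 0.00259237
pear: (93/156) × (84/93) × (46/93) × (60/93) × (74/93) × (64/93) ≈ 0.09409
Highest score → pear.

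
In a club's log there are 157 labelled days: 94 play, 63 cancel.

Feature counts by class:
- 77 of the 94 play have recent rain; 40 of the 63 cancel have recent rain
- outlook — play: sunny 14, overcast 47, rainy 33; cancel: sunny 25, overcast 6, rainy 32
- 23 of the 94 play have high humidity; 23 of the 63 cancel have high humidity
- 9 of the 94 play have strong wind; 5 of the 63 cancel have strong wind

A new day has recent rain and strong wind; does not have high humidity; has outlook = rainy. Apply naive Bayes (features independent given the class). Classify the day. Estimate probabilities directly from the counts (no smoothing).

play: (94/157) × (77/94) × (33/94) × (71/94) × (9/94) ≈ 0.0124515
cancel: (63/157) × (40/63) × (32/63) × (40/63) × (5/63) ≈ 0.00652107
Highest score → play.

play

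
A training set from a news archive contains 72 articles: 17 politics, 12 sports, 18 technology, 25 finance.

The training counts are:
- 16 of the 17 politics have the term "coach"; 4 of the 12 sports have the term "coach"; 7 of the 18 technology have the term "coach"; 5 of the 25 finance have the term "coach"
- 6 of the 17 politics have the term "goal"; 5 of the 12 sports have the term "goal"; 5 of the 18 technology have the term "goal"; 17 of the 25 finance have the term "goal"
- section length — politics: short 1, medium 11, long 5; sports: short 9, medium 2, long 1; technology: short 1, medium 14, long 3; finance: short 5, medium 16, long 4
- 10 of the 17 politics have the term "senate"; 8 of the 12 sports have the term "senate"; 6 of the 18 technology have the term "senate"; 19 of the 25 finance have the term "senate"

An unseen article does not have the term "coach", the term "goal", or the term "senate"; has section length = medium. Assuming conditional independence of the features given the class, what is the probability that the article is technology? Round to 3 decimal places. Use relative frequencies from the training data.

politics: (17/72) × (1/17) × (11/17) × (11/17) × (7/17) ≈ 0.00239444
sports: (12/72) × (8/12) × (7/12) × (2/12) × (4/12) ≈ 0.00360082
technology: (18/72) × (11/18) × (13/18) × (14/18) × (12/18) ≈ 0.0572131
finance: (25/72) × (20/25) × (8/25) × (16/25) × (6/25) ≈ 0.0136533
P(technology | x) = 0.0572131 / 0.07686166 ≈ 0.744

0.744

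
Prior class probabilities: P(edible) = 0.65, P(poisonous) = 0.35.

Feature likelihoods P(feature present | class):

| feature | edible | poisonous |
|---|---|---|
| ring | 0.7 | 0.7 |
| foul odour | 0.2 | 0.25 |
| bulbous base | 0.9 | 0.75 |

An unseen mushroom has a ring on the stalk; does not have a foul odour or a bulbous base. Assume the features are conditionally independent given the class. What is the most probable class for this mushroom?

edible: 0.65 × 0.7 × (1−0.2) × (1−0.9) = 0.0364
poisonous: 0.35 × 0.7 × (1−0.25) × (1−0.75) = 0.0459375
Highest score → poisonous.

poisonous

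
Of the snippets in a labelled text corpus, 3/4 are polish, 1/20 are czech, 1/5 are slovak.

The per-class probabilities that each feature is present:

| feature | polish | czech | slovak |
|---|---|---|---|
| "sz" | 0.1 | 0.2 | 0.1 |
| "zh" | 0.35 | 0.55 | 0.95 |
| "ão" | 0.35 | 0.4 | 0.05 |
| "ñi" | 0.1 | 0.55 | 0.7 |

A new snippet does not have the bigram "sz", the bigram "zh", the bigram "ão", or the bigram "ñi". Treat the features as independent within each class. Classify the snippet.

polish

polish: 0.75 × (1−0.1) × (1−0.35) × (1−0.35) × (1−0.1) = 0.25666875
czech: 0.05 × (1−0.2) × (1−0.55) × (1−0.4) × (1−0.55) = 0.00486
slovak: 0.2 × (1−0.1) × (1−0.95) × (1−0.05) × (1−0.7) = 0.002565
Highest score → polish.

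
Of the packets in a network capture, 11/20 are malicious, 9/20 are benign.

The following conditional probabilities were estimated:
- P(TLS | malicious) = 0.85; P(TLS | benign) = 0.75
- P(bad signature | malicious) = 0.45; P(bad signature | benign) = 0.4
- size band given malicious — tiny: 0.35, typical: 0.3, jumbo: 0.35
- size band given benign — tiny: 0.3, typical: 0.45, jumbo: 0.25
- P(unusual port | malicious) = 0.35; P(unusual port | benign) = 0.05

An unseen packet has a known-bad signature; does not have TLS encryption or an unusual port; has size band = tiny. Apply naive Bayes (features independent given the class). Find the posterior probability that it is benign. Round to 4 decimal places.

0.6029

malicious: 0.55 × (1−0.85) × 0.45 × 0.35 × (1−0.35) = 0.0084459375
benign: 0.45 × (1−0.75) × 0.4 × 0.3 × (1−0.05) = 0.012825
P(benign | x) = 0.012825 / 0.0212709375 ≈ 0.6029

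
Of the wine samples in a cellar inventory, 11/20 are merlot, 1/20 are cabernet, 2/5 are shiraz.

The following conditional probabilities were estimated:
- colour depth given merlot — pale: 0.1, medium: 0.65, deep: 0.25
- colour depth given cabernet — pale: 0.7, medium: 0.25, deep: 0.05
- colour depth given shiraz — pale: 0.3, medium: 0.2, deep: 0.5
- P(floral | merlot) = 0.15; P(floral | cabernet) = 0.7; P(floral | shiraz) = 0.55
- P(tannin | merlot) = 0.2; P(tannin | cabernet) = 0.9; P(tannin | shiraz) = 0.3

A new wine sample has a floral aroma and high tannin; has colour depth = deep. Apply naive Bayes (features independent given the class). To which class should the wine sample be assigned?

merlot: 0.55 × 0.25 × 0.15 × 0.2 = 0.004125
cabernet: 0.05 × 0.05 × 0.7 × 0.9 = 0.001575
shiraz: 0.4 × 0.5 × 0.55 × 0.3 = 0.033
Highest score → shiraz.

shiraz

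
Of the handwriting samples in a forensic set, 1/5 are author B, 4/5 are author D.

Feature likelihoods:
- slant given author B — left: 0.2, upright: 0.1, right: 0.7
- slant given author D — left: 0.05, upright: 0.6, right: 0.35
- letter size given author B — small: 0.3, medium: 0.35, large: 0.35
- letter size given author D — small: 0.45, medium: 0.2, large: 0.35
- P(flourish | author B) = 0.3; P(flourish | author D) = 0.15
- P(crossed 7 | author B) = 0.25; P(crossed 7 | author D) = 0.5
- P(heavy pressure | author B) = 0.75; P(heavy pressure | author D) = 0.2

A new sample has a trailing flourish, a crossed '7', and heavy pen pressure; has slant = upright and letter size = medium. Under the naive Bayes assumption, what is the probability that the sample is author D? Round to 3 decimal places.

author B: 0.2 × 0.1 × 0.35 × 0.3 × 0.25 × 0.75 = 0.00039375
author D: 0.8 × 0.6 × 0.2 × 0.15 × 0.5 × 0.2 = 0.00144
P(author D | x) = 0.00144 / 0.00183375 ≈ 0.785

0.785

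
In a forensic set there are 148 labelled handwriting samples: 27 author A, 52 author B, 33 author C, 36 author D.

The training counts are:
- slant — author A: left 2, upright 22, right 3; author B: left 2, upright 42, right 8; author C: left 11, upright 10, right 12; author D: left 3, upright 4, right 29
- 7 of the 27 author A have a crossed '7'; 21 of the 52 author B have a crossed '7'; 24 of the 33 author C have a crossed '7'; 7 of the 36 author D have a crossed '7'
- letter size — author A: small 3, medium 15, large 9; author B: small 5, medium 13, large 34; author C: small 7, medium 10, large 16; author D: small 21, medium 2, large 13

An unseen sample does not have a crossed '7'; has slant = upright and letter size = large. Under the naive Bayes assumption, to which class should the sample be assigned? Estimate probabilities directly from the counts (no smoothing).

author A: (27/148) × (22/27) × (20/27) × (9/27) ≈ 0.0367034
author B: (52/148) × (42/52) × (31/52) × (34/52) ≈ 0.110617
author C: (33/148) × (10/33) × (9/33) × (16/33) ≈ 0.00893455
author D: (36/148) × (4/36) × (29/36) × (13/36) ≈ 0.00786203
Highest score → author B.

author B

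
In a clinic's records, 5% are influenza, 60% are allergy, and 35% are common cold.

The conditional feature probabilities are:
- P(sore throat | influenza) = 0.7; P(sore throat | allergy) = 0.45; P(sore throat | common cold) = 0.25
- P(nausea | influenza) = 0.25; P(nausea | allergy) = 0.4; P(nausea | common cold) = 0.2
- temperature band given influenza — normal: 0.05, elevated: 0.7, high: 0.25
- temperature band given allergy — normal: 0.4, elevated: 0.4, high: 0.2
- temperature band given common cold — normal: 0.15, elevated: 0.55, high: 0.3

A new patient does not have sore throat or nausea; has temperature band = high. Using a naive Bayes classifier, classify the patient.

common cold

influenza: 0.05 × (1−0.7) × (1−0.25) × 0.25 = 0.0028125
allergy: 0.6 × (1−0.45) × (1−0.4) × 0.2 = 0.0396
common cold: 0.35 × (1−0.25) × (1−0.2) × 0.3 = 0.063
Highest score → common cold.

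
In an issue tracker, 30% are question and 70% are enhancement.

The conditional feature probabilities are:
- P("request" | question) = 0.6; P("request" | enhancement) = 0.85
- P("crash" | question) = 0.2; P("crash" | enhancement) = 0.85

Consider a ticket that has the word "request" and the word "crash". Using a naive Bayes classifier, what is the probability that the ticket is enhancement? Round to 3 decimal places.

question: 0.3 × 0.6 × 0.2 = 0.036
enhancement: 0.7 × 0.85 × 0.85 = 0.50575
P(enhancement | x) = 0.50575 / 0.54175 ≈ 0.934

0.934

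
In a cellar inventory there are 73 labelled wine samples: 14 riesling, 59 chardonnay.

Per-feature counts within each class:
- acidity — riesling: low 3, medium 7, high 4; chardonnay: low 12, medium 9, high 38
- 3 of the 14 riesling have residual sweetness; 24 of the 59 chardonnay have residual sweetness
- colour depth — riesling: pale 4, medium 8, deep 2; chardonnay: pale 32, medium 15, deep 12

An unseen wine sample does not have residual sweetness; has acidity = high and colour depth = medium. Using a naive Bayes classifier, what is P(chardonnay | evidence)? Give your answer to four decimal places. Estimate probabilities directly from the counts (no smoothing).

riesling: (14/73) × (4/14) × (11/14) × (8/14) ≈ 0.0246016
chardonnay: (59/73) × (38/59) × (35/59) × (15/59) ≈ 0.0785084
P(chardonnay | x) = 0.0785084 / 0.10311 ≈ 0.7614

0.7614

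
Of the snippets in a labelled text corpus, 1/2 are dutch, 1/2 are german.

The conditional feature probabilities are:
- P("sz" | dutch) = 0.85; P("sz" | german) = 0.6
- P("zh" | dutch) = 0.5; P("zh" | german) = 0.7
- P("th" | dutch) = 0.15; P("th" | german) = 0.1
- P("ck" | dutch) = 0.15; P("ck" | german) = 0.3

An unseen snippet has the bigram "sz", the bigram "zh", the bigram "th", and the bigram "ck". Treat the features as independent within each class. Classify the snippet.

dutch: 0.5 × 0.85 × 0.5 × 0.15 × 0.15 = 0.00478125
german: 0.5 × 0.6 × 0.7 × 0.1 × 0.3 = 0.0063
Highest score → german.

german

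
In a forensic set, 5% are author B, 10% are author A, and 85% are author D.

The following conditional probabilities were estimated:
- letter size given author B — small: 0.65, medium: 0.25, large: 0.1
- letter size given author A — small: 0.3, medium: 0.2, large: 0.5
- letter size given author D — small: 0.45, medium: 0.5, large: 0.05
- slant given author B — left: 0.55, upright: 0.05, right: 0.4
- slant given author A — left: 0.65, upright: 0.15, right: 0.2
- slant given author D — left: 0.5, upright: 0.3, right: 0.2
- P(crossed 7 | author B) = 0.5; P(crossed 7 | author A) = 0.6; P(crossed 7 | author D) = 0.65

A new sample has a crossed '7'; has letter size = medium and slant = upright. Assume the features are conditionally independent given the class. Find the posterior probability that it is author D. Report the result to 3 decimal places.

author B: 0.05 × 0.25 × 0.05 × 0.5 = 0.0003125
author A: 0.1 × 0.2 × 0.15 × 0.6 = 0.0018
author D: 0.85 × 0.5 × 0.3 × 0.65 = 0.082875
P(author D | x) = 0.082875 / 0.0849875 ≈ 0.975

0.975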